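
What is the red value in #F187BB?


Color: #F187BB
R = F1 = 241
G = 87 = 135
B = BB = 187
Red = 241


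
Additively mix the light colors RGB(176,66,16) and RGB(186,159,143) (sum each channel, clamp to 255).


Additive: each channel = min(255, C₁+C₂)
R: 176+186 = 362 → 255
G: 66+159 = 225 → 225
B: 16+143 = 159 → 159
= RGB(255, 225, 159)


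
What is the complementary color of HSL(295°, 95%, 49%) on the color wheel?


Complement = opposite side of color wheel = hue + 180°
H' = (295 + 180) mod 360 = 115°
S and L unchanged.
= HSL(115°, 95%, 49%)


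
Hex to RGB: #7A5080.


7A → 122 (R)
50 → 80 (G)
80 → 128 (B)
= RGB(122, 80, 128)


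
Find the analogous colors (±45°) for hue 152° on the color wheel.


Base hue: 152°
Left analog: (152 - 45) mod 360 = 107°
Right analog: (152 + 45) mod 360 = 197°
Analogous hues = 107° and 197°


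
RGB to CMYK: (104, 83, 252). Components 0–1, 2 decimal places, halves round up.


R'=104/255≈0.4078, G'=83/255≈0.3255, B'=252/255≈0.9882
K = 1 - max(R',G',B') = 1 - 252/255 = 3/255 = 0.01176… → 0.01
(1-R'-K)/(1-K) simplifies to (max-R)/max with max = 252:
C = (252-104)/252 = 148/252 = 0.58730… → 0.59
M = (252-83)/252 = 169/252 = 0.67063… → 0.67
Y = (252-252)/252 = 0/252 = 0 → 0.00
= CMYK(0.59, 0.67, 0.00, 0.01)


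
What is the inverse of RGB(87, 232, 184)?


Invert: (255-R, 255-G, 255-B)
R: 255-87 = 168
G: 255-232 = 23
B: 255-184 = 71
= RGB(168, 23, 71)


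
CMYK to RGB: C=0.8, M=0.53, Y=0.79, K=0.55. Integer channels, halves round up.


R = 255 × (1-C) × (1-K) = 255 × 0.20 × 0.45 = 22.95 → 23
G = 255 × (1-M) × (1-K) = 255 × 0.47 × 0.45 = 53.9325 → 54
B = 255 × (1-Y) × (1-K) = 255 × 0.21 × 0.45 = 24.0975 → 24
= RGB(23, 54, 24)


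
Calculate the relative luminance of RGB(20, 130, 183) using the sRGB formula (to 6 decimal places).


Linearize each channel (sRGB transfer function): c = v/255; c_lin = c/12.92 if c ≤ 0.04045, else ((c+0.055)/1.055)^2.4
  R: 20/255 ≈ 0.078431 > 0.04045 → ((0.078431+0.055)/1.055)^2.4 ≈ 0.006995
  G: 130/255 ≈ 0.509804 > 0.04045 → ((0.509804+0.055)/1.055)^2.4 ≈ 0.223228
  B: 183/255 ≈ 0.717647 > 0.04045 → ((0.717647+0.055)/1.055)^2.4 ≈ 0.473531
R_lin = 0.006995, G_lin = 0.223228, B_lin = 0.473531
L = 0.2126×R + 0.7152×G + 0.0722×B
L = 0.2126×0.006995 + 0.7152×0.223228 + 0.0722×0.473531
L ≈ 0.195329


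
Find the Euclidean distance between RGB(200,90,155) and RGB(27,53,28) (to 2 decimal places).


d = √[(R₁-R₂)² + (G₁-G₂)² + (B₁-B₂)²]
d = √[(200-27)² + (90-53)² + (155-28)²]
d = √[29929 + 1369 + 16129]
d = √47427
d ≈ 217.78


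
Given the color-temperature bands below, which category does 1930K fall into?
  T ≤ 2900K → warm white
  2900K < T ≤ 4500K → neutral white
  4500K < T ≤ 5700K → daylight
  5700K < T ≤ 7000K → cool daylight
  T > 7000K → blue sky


Temperature: 1930K
1930K ≤ 2900K → warm white
Classification: warm white


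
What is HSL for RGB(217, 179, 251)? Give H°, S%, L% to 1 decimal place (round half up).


Normalize: R'=217/255≈0.8510, G'=179/255≈0.7020, B'=251/255≈0.9843
Max=251/255, Min=179/255, Δ=Max-Min=72/255
L = (Max+Min)/2 = (251+179)/510 = 430/510 = 0.84313… → L = 84.3%
L > 0.5 → S = Δ/(2-Max-Min) = 72/(510-251-179) = 72/80 = 0.9 → S = 90.0%
(the 1/255 factors cancel in S and H, so raw channel differences can be used)
Max is B' → H = 60 × ((R-G)/Δ + 4) = 60 × ((217-179)/72 + 4)
  38/72 + 4 = 0.5277… + 4 = 4.5277…
  H = 60 × 4.5277… = 271.666…° → H = 271.7°
= HSL(271.7°, 90.0%, 84.3%)


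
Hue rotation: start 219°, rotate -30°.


New hue = (H + rotation) mod 360
New hue = (219 -30) mod 360
= 189 mod 360
= 189°


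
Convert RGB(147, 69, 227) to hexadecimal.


R = 147 → 93 (hex)
G = 69 → 45 (hex)
B = 227 → E3 (hex)
Hex = #9345E3


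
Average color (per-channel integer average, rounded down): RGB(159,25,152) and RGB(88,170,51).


Midpoint: each channel = ⌊(C₁+C₂)/2⌋
R: ⌊(159+88)/2⌋ = 123
G: ⌊(25+170)/2⌋ = 97
B: ⌊(152+51)/2⌋ = 101
= RGB(123, 97, 101)


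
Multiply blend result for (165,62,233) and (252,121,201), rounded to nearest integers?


Multiply: C = A×B/255, rounded to nearest integer
R: 165×252/255 = 41580/255 ≈ 163.059 → 163
G: 62×121/255 = 7502/255 ≈ 29.420 → 29
B: 233×201/255 = 46833/255 ≈ 183.659 → 184
= RGB(163, 29, 184)


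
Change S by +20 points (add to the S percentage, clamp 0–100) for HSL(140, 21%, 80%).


Original S = 21%
Adjustment = +20 percentage points
New S = 21 + (20) = 41
Clamp to [0, 100] → 41
= HSL(140°, 41%, 80%)


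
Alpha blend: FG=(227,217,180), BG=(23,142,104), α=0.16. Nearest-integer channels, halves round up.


C = α×F + (1-α)×B, with 1-α = 0.84
R: 0.16×227 + 0.84×23 = 36.32 + 19.32 = 55.64 → 56
G: 0.16×217 + 0.84×142 = 34.72 + 119.28 = 154.00 → 154
B: 0.16×180 + 0.84×104 = 28.80 + 87.36 = 116.16 → 116
= RGB(56, 154, 116)


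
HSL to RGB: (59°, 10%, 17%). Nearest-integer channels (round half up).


H=59°, S=0.10, L=0.17
C = (1-|2L-1|)×S = (1-|-0.66|)×0.10 = 0.034
H' = H/60 = 59/60 ≈ 0.9833; X = C×(1-|H' mod 2 - 1|) ≈ 0.0334
m = L - C/2 = 0.17 - 0.017 = 0.153
Sector ⌊H'⌋ = 0 → (R',G',B') = (0.034, ≈0.0334, 0.0)
RGB = ((R'+m)×255, (G'+m)×255, (B'+m)×255) = (47.685, 47.5405, 39.015)
Round half up → RGB(48, 48, 39)


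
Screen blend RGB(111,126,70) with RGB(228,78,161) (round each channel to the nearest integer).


Screen: C = 255 - (255-A)×(255-B)/255, rounded to nearest integer
R: 255 - (255-111)×(255-228)/255 = 255 - 3888/255 ≈ 255 - 15.247 = 239.753 → 240
G: 255 - (255-126)×(255-78)/255 = 255 - 22833/255 ≈ 255 - 89.541 = 165.459 → 165
B: 255 - (255-70)×(255-161)/255 = 255 - 17390/255 ≈ 255 - 68.196 = 186.804 → 187
= RGB(240, 165, 187)


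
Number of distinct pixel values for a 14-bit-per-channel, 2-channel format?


Total bits = 14 bits/channel × 2 channels = 28 bits
Distinct pixel values = 2^28
= 268,435,456 pixel values


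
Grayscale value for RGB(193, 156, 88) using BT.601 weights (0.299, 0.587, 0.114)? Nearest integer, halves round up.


Gray = 0.299×R + 0.587×G + 0.114×B
Gray = 0.299×193 + 0.587×156 + 0.114×88
Gray = 57.707 + 91.572 + 10.032
Gray = 159.311 → round half up → 159
Gray = 159


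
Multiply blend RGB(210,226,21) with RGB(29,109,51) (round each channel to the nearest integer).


Multiply: C = A×B/255, rounded to nearest integer
R: 210×29/255 = 6090/255 ≈ 23.882 → 24
G: 226×109/255 = 24634/255 ≈ 96.604 → 97
B: 21×51/255 = 1071/255 ≈ 4.200 → 4
= RGB(24, 97, 4)


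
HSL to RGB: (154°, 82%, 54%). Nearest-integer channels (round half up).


H=154°, S=0.82, L=0.54
C = (1-|2L-1|)×S = (1-|0.08|)×0.82 = 0.7544
H' = H/60 = 154/60 ≈ 2.5667; X = C×(1-|H' mod 2 - 1|) ≈ 0.4275
m = L - C/2 = 0.54 - 0.3772 = 0.1628
Sector ⌊H'⌋ = 2 → (R',G',B') = (0.0, 0.7544, ≈0.4275)
RGB = ((R'+m)×255, (G'+m)×255, (B'+m)×255) = (41.514, 233.886, 150.5248)
Round half up → RGB(42, 234, 151)


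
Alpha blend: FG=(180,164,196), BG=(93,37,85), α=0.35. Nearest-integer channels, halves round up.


C = α×F + (1-α)×B, with 1-α = 0.65
R: 0.35×180 + 0.65×93 = 63.00 + 60.45 = 123.45 → 123
G: 0.35×164 + 0.65×37 = 57.40 + 24.05 = 81.45 → 81
B: 0.35×196 + 0.65×85 = 68.60 + 55.25 = 123.85 → 124
= RGB(123, 81, 124)


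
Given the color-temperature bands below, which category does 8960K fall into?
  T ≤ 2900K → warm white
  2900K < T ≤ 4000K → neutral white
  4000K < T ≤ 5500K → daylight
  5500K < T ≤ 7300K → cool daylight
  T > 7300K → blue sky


Temperature: 8960K
8960K > 7300K → blue sky
Classification: blue sky


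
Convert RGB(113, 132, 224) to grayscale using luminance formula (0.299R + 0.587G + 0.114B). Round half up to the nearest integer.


Gray = 0.299×R + 0.587×G + 0.114×B
Gray = 0.299×113 + 0.587×132 + 0.114×224
Gray = 33.787 + 77.484 + 25.536
Gray = 136.807 → round half up → 137
Gray = 137


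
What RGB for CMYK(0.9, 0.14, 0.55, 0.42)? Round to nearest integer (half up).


R = 255 × (1-C) × (1-K) = 255 × 0.10 × 0.58 = 14.79 → 15
G = 255 × (1-M) × (1-K) = 255 × 0.86 × 0.58 = 127.194 → 127
B = 255 × (1-Y) × (1-K) = 255 × 0.45 × 0.58 = 66.555 → 67
= RGB(15, 127, 67)


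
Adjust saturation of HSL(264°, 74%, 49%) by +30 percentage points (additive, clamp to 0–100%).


Original S = 74%
Adjustment = +30 percentage points
New S = 74 + (30) = 104
Clamp to [0, 100] → 100
= HSL(264°, 100%, 49%)


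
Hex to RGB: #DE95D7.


DE → 222 (R)
95 → 149 (G)
D7 → 215 (B)
= RGB(222, 149, 215)


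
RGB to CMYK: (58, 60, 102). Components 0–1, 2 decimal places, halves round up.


R'=58/255≈0.2275, G'=60/255≈0.2353, B'=102/255≈0.4000
K = 1 - max(R',G',B') = 1 - 102/255 = 153/255 = 0.6 → 0.60
(1-R'-K)/(1-K) simplifies to (max-R)/max with max = 102:
C = (102-58)/102 = 44/102 = 0.43137… → 0.43
M = (102-60)/102 = 42/102 = 0.41176… → 0.41
Y = (102-102)/102 = 0/102 = 0 → 0.00
= CMYK(0.43, 0.41, 0.00, 0.60)


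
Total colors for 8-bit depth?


Colors = 2^bits = 2^8
= 256 colors


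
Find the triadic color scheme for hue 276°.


Triadic: equally spaced at 120° intervals
H1 = 276°
H2 = (276 + 120) mod 360 = 36°
H3 = (276 + 240) mod 360 = 156°
Triadic = 276°, 36°, 156°


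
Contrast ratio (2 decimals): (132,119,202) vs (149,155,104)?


Linearize each sRGB channel c=v/255: c/12.92 if c ≤ 0.04045 else ((c+0.055)/1.055)^2.4
L = 0.2126×R_lin + 0.7152×G_lin + 0.0722×B_lin
Color 1 (132,119,202):
  R=132: 132/255≈0.5176 > 0.04045 → ((0.5176+0.055)/1.055)^2.4 ≈ 0.23074
  G=119: 119/255≈0.4667 > 0.04045 → ((0.4667+0.055)/1.055)^2.4 ≈ 0.18447
  B=202: 202/255≈0.7922 > 0.04045 → ((0.7922+0.055)/1.055)^2.4 ≈ 0.59062
  L1 = 0.2126×0.23074 + 0.7152×0.18447 + 0.0722×0.59062 ≈ 0.22363
Color 2 (149,155,104):
  R=149: 149/255≈0.5843 > 0.04045 → ((0.5843+0.055)/1.055)^2.4 ≈ 0.30054
  G=155: 155/255≈0.6078 > 0.04045 → ((0.6078+0.055)/1.055)^2.4 ≈ 0.32778
  B=104: 104/255≈0.4078 > 0.04045 → ((0.4078+0.055)/1.055)^2.4 ≈ 0.13843
  L2 = 0.2126×0.30054 + 0.7152×0.32778 + 0.0722×0.13843 ≈ 0.30832
Lighter = 0.30832, Darker = 0.22363
Ratio = (L_lighter + 0.05) / (L_darker + 0.05)
Ratio = (0.30832 + 0.05) / (0.22363 + 0.05) = 0.35832 / 0.27363 ≈ 1.3095
Ratio ≈ 1.31:1


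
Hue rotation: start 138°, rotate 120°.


New hue = (H + rotation) mod 360
New hue = (138 + 120) mod 360
= 258 mod 360
= 258°


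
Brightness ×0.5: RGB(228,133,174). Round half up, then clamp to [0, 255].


Multiply each channel by 0.5, round half up, clamp to [0, 255]
R: 228×0.5 = 114
G: 133×0.5 = 66.5 → round → 67
B: 174×0.5 = 87
= RGB(114, 67, 87)


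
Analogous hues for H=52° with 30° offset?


Base hue: 52°
Left analog: (52 - 30) mod 360 = 22°
Right analog: (52 + 30) mod 360 = 82°
Analogous hues = 22° and 82°


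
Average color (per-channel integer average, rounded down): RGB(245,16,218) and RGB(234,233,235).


Midpoint: each channel = ⌊(C₁+C₂)/2⌋
R: ⌊(245+234)/2⌋ = 239
G: ⌊(16+233)/2⌋ = 124
B: ⌊(218+235)/2⌋ = 226
= RGB(239, 124, 226)


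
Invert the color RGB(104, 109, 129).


Invert: (255-R, 255-G, 255-B)
R: 255-104 = 151
G: 255-109 = 146
B: 255-129 = 126
= RGB(151, 146, 126)


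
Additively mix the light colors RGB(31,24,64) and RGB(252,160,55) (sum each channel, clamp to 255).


Additive: each channel = min(255, C₁+C₂)
R: 31+252 = 283 → 255
G: 24+160 = 184 → 184
B: 64+55 = 119 → 119
= RGB(255, 184, 119)


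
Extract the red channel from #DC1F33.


Color: #DC1F33
R = DC = 220
G = 1F = 31
B = 33 = 51
Red = 220


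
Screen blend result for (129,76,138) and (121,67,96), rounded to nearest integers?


Screen: C = 255 - (255-A)×(255-B)/255, rounded to nearest integer
R: 255 - (255-129)×(255-121)/255 = 255 - 16884/255 ≈ 255 - 66.212 = 188.788 → 189
G: 255 - (255-76)×(255-67)/255 = 255 - 33652/255 ≈ 255 - 131.969 = 123.031 → 123
B: 255 - (255-138)×(255-96)/255 = 255 - 18603/255 ≈ 255 - 72.953 = 182.047 → 182
= RGB(189, 123, 182)


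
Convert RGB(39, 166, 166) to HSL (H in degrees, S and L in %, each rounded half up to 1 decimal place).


Normalize: R'=39/255≈0.1529, G'=166/255≈0.6510, B'=166/255≈0.6510
Max=166/255, Min=39/255, Δ=Max-Min=127/255
L = (Max+Min)/2 = (166+39)/510 = 205/510 = 0.40196… → L = 40.2%
L ≤ 0.5 → S = Δ/(Max+Min) = 127/(166+39) = 127/205 = 0.61951… → S = 62.0%
(the 1/255 factors cancel in S and H, so raw channel differences can be used)
Max is G' → H = 60 × ((B-R)/Δ + 2) = 60 × ((166-39)/127 + 2)
  127/127 + 2 = 1 + 2 = 3
  H = 60 × 3 = 180° → H = 180.0°
= HSL(180.0°, 62.0%, 40.2%)


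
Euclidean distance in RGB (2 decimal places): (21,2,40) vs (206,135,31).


d = √[(R₁-R₂)² + (G₁-G₂)² + (B₁-B₂)²]
d = √[(21-206)² + (2-135)² + (40-31)²]
d = √[34225 + 17689 + 81]
d = √51995
d ≈ 228.02


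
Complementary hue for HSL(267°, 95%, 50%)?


Complement = opposite side of color wheel = hue + 180°
H' = (267 + 180) mod 360 = 87°
S and L unchanged.
= HSL(87°, 95%, 50%)


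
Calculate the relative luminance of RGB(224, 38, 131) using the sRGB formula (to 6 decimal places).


Linearize each channel (sRGB transfer function): c = v/255; c_lin = c/12.92 if c ≤ 0.04045, else ((c+0.055)/1.055)^2.4
  R: 224/255 ≈ 0.878431 > 0.04045 → ((0.878431+0.055)/1.055)^2.4 ≈ 0.745404
  G: 38/255 ≈ 0.149020 > 0.04045 → ((0.149020+0.055)/1.055)^2.4 ≈ 0.019382
  B: 131/255 ≈ 0.513725 > 0.04045 → ((0.513725+0.055)/1.055)^2.4 ≈ 0.226966
R_lin = 0.745404, G_lin = 0.019382, B_lin = 0.226966
L = 0.2126×R + 0.7152×G + 0.0722×B
L = 0.2126×0.745404 + 0.7152×0.019382 + 0.0722×0.226966
L ≈ 0.188722


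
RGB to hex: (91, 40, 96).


R = 91 → 5B (hex)
G = 40 → 28 (hex)
B = 96 → 60 (hex)
Hex = #5B2860


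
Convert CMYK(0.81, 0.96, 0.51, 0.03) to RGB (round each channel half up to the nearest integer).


R = 255 × (1-C) × (1-K) = 255 × 0.19 × 0.97 = 46.9965 → 47
G = 255 × (1-M) × (1-K) = 255 × 0.04 × 0.97 = 9.894 → 10
B = 255 × (1-Y) × (1-K) = 255 × 0.49 × 0.97 = 121.2015 → 121
= RGB(47, 10, 121)


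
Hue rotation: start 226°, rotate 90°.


New hue = (H + rotation) mod 360
New hue = (226 + 90) mod 360
= 316 mod 360
= 316°


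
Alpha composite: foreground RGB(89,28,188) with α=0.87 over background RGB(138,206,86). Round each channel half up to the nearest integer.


C = α×F + (1-α)×B, with 1-α = 0.13
R: 0.87×89 + 0.13×138 = 77.43 + 17.94 = 95.37 → 95
G: 0.87×28 + 0.13×206 = 24.36 + 26.78 = 51.14 → 51
B: 0.87×188 + 0.13×86 = 163.56 + 11.18 = 174.74 → 175
= RGB(95, 51, 175)


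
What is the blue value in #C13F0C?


Color: #C13F0C
R = C1 = 193
G = 3F = 63
B = 0C = 12
Blue = 12


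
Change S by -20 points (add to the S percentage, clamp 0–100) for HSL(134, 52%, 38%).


Original S = 52%
Adjustment = -20 percentage points
New S = 52 + (-20) = 32
Clamp to [0, 100] → 32
= HSL(134°, 32%, 38%)


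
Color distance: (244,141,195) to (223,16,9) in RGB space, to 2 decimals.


d = √[(R₁-R₂)² + (G₁-G₂)² + (B₁-B₂)²]
d = √[(244-223)² + (141-16)² + (195-9)²]
d = √[441 + 15625 + 34596]
d = √50662
d ≈ 225.08


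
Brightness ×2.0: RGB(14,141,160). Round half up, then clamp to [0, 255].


Multiply each channel by 2.0, round half up, clamp to [0, 255]
R: 14×2.0 = 28
G: 141×2.0 = 282 → clamp → 255
B: 160×2.0 = 320 → clamp → 255
= RGB(28, 255, 255)


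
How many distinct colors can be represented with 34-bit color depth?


Colors = 2^bits = 2^34
= 17,179,869,184 colors


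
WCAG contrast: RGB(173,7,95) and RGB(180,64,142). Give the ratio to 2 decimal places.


Linearize each sRGB channel c=v/255: c/12.92 if c ≤ 0.04045 else ((c+0.055)/1.055)^2.4
L = 0.2126×R_lin + 0.7152×G_lin + 0.0722×B_lin
Color 1 (173,7,95):
  R=173: 173/255≈0.6784 > 0.04045 → ((0.6784+0.055)/1.055)^2.4 ≈ 0.41789
  G=7: 7/255≈0.0275 ≤ 0.04045 → 0.0275/12.92 ≈ 0.00212
  B=95: 95/255≈0.3725 > 0.04045 → ((0.3725+0.055)/1.055)^2.4 ≈ 0.11444
  L1 = 0.2126×0.41789 + 0.7152×0.00212 + 0.0722×0.11444 ≈ 0.09862
Color 2 (180,64,142):
  R=180: 180/255≈0.7059 > 0.04045 → ((0.7059+0.055)/1.055)^2.4 ≈ 0.45641
  G=64: 64/255≈0.2510 > 0.04045 → ((0.2510+0.055)/1.055)^2.4 ≈ 0.05127
  B=142: 142/255≈0.5569 > 0.04045 → ((0.5569+0.055)/1.055)^2.4 ≈ 0.27050
  L2 = 0.2126×0.45641 + 0.7152×0.05127 + 0.0722×0.27050 ≈ 0.15323
Lighter = 0.15323, Darker = 0.09862
Ratio = (L_lighter + 0.05) / (L_darker + 0.05)
Ratio = (0.15323 + 0.05) / (0.09862 + 0.05) = 0.20323 / 0.14862 ≈ 1.3674
Ratio ≈ 1.37:1


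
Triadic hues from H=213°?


Triadic: equally spaced at 120° intervals
H1 = 213°
H2 = (213 + 120) mod 360 = 333°
H3 = (213 + 240) mod 360 = 93°
Triadic = 213°, 333°, 93°


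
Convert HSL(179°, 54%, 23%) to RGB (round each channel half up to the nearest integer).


H=179°, S=0.54, L=0.23
C = (1-|2L-1|)×S = (1-|-0.54|)×0.54 = 0.2484
H' = H/60 = 179/60 ≈ 2.9833; X = C×(1-|H' mod 2 - 1|) = 0.24426
m = L - C/2 = 0.23 - 0.1242 = 0.1058
Sector ⌊H'⌋ = 2 → (R',G',B') = (0.0, 0.2484, 0.24426)
RGB = ((R'+m)×255, (G'+m)×255, (B'+m)×255) = (26.979, 90.321, 89.2653)
Round half up → RGB(27, 90, 89)


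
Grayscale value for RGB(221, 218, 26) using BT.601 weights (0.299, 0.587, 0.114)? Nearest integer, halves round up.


Gray = 0.299×R + 0.587×G + 0.114×B
Gray = 0.299×221 + 0.587×218 + 0.114×26
Gray = 66.079 + 127.966 + 2.964
Gray = 197.009 → round half up → 197
Gray = 197


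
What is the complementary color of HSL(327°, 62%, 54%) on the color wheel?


Complement = opposite side of color wheel = hue + 180°
H' = (327 + 180) mod 360 = 147°
S and L unchanged.
= HSL(147°, 62%, 54%)


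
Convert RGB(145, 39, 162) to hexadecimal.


R = 145 → 91 (hex)
G = 39 → 27 (hex)
B = 162 → A2 (hex)
Hex = #9127A2


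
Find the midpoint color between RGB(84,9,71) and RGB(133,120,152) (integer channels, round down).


Midpoint: each channel = ⌊(C₁+C₂)/2⌋
R: ⌊(84+133)/2⌋ = 108
G: ⌊(9+120)/2⌋ = 64
B: ⌊(71+152)/2⌋ = 111
= RGB(108, 64, 111)


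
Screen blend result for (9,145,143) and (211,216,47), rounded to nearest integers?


Screen: C = 255 - (255-A)×(255-B)/255, rounded to nearest integer
R: 255 - (255-9)×(255-211)/255 = 255 - 10824/255 ≈ 255 - 42.447 = 212.553 → 213
G: 255 - (255-145)×(255-216)/255 = 255 - 4290/255 ≈ 255 - 16.824 = 238.176 → 238
B: 255 - (255-143)×(255-47)/255 = 255 - 23296/255 ≈ 255 - 91.357 = 163.643 → 164
= RGB(213, 238, 164)


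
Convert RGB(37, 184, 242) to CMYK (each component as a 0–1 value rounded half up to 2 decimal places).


R'=37/255≈0.1451, G'=184/255≈0.7216, B'=242/255≈0.9490
K = 1 - max(R',G',B') = 1 - 242/255 = 13/255 = 0.05098… → 0.05
(1-R'-K)/(1-K) simplifies to (max-R)/max with max = 242:
C = (242-37)/242 = 205/242 = 0.84710… → 0.85
M = (242-184)/242 = 58/242 = 0.23966… → 0.24
Y = (242-242)/242 = 0/242 = 0 → 0.00
= CMYK(0.85, 0.24, 0.00, 0.05)


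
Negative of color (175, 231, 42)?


Invert: (255-R, 255-G, 255-B)
R: 255-175 = 80
G: 255-231 = 24
B: 255-42 = 213
= RGB(80, 24, 213)


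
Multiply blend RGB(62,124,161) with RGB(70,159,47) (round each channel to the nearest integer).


Multiply: C = A×B/255, rounded to nearest integer
R: 62×70/255 = 4340/255 ≈ 17.020 → 17
G: 124×159/255 = 19716/255 ≈ 77.318 → 77
B: 161×47/255 = 7567/255 ≈ 29.675 → 30
= RGB(17, 77, 30)


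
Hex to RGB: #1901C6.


19 → 25 (R)
01 → 1 (G)
C6 → 198 (B)
= RGB(25, 1, 198)


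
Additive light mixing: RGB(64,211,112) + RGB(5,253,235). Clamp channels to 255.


Additive: each channel = min(255, C₁+C₂)
R: 64+5 = 69 → 69
G: 211+253 = 464 → 255
B: 112+235 = 347 → 255
= RGB(69, 255, 255)


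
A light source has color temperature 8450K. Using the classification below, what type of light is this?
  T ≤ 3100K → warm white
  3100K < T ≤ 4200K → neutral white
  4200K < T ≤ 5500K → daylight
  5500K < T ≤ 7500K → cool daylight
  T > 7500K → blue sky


Temperature: 8450K
8450K > 7500K → blue sky
Classification: blue sky


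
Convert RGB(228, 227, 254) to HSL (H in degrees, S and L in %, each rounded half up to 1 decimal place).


Normalize: R'=228/255≈0.8941, G'=227/255≈0.8902, B'=254/255≈0.9961
Max=254/255, Min=227/255, Δ=Max-Min=27/255
L = (Max+Min)/2 = (254+227)/510 = 481/510 = 0.94313… → L = 94.3%
L > 0.5 → S = Δ/(2-Max-Min) = 27/(510-254-227) = 27/29 = 0.93103… → S = 93.1%
(the 1/255 factors cancel in S and H, so raw channel differences can be used)
Max is B' → H = 60 × ((R-G)/Δ + 4) = 60 × ((228-227)/27 + 4)
  1/27 + 4 = 0.0370… + 4 = 4.0370…
  H = 60 × 4.0370… = 242.222…° → H = 242.2°
= HSL(242.2°, 93.1%, 94.3%)


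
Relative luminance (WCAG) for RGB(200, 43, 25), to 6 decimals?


Linearize each channel (sRGB transfer function): c = v/255; c_lin = c/12.92 if c ≤ 0.04045, else ((c+0.055)/1.055)^2.4
  R: 200/255 ≈ 0.784314 > 0.04045 → ((0.784314+0.055)/1.055)^2.4 ≈ 0.577580
  G: 43/255 ≈ 0.168627 > 0.04045 → ((0.168627+0.055)/1.055)^2.4 ≈ 0.024158
  B: 25/255 ≈ 0.098039 > 0.04045 → ((0.098039+0.055)/1.055)^2.4 ≈ 0.009721
R_lin = 0.577580, G_lin = 0.024158, B_lin = 0.009721
L = 0.2126×R + 0.7152×G + 0.0722×B
L = 0.2126×0.577580 + 0.7152×0.024158 + 0.0722×0.009721
L ≈ 0.140773


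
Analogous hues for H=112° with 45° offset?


Base hue: 112°
Left analog: (112 - 45) mod 360 = 67°
Right analog: (112 + 45) mod 360 = 157°
Analogous hues = 67° and 157°


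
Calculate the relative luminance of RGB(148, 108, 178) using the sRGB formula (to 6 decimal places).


Linearize each channel (sRGB transfer function): c = v/255; c_lin = c/12.92 if c ≤ 0.04045, else ((c+0.055)/1.055)^2.4
  R: 148/255 ≈ 0.580392 > 0.04045 → ((0.580392+0.055)/1.055)^2.4 ≈ 0.296138
  G: 108/255 ≈ 0.423529 > 0.04045 → ((0.423529+0.055)/1.055)^2.4 ≈ 0.149960
  B: 178/255 ≈ 0.698039 > 0.04045 → ((0.698039+0.055)/1.055)^2.4 ≈ 0.445201
R_lin = 0.296138, G_lin = 0.149960, B_lin = 0.445201
L = 0.2126×R + 0.7152×G + 0.0722×B
L = 0.2126×0.296138 + 0.7152×0.149960 + 0.0722×0.445201
L ≈ 0.202354


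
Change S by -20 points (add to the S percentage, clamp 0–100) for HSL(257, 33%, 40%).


Original S = 33%
Adjustment = -20 percentage points
New S = 33 + (-20) = 13
Clamp to [0, 100] → 13
= HSL(257°, 13%, 40%)


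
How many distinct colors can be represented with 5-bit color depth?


Colors = 2^bits = 2^5
= 32 colors


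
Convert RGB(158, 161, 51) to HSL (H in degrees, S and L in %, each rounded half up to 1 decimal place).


Normalize: R'=158/255≈0.6196, G'=161/255≈0.6314, B'=51/255≈0.2000
Max=161/255, Min=51/255, Δ=Max-Min=110/255
L = (Max+Min)/2 = (161+51)/510 = 212/510 = 0.41568… → L = 41.6%
L ≤ 0.5 → S = Δ/(Max+Min) = 110/(161+51) = 110/212 = 0.51886… → S = 51.9%
(the 1/255 factors cancel in S and H, so raw channel differences can be used)
Max is G' → H = 60 × ((B-R)/Δ + 2) = 60 × ((51-158)/110 + 2)
  -107/110 + 2 = -0.9727… + 2 = 1.0272…
  H = 60 × 1.0272… = 61.636…° → H = 61.6°
= HSL(61.6°, 51.9%, 41.6%)


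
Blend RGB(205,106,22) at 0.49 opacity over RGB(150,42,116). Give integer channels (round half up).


C = α×F + (1-α)×B, with 1-α = 0.51
R: 0.49×205 + 0.51×150 = 100.45 + 76.50 = 176.95 → 177
G: 0.49×106 + 0.51×42 = 51.94 + 21.42 = 73.36 → 73
B: 0.49×22 + 0.51×116 = 10.78 + 59.16 = 69.94 → 70
= RGB(177, 73, 70)


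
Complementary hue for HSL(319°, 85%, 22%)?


Complement = opposite side of color wheel = hue + 180°
H' = (319 + 180) mod 360 = 139°
S and L unchanged.
= HSL(139°, 85%, 22%)


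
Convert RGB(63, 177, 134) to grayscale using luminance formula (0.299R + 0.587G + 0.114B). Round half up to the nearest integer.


Gray = 0.299×R + 0.587×G + 0.114×B
Gray = 0.299×63 + 0.587×177 + 0.114×134
Gray = 18.837 + 103.899 + 15.276
Gray = 138.012 → round half up → 138
Gray = 138


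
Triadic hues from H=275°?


Triadic: equally spaced at 120° intervals
H1 = 275°
H2 = (275 + 120) mod 360 = 35°
H3 = (275 + 240) mod 360 = 155°
Triadic = 275°, 35°, 155°


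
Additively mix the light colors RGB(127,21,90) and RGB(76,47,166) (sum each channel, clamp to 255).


Additive: each channel = min(255, C₁+C₂)
R: 127+76 = 203 → 203
G: 21+47 = 68 → 68
B: 90+166 = 256 → 255
= RGB(203, 68, 255)


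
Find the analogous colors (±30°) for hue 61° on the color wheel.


Base hue: 61°
Left analog: (61 - 30) mod 360 = 31°
Right analog: (61 + 30) mod 360 = 91°
Analogous hues = 31° and 91°


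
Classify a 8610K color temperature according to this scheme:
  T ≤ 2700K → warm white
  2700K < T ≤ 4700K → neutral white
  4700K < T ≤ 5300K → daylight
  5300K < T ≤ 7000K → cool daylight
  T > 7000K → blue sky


Temperature: 8610K
8610K > 7000K → blue sky
Classification: blue sky


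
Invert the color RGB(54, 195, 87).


Invert: (255-R, 255-G, 255-B)
R: 255-54 = 201
G: 255-195 = 60
B: 255-87 = 168
= RGB(201, 60, 168)


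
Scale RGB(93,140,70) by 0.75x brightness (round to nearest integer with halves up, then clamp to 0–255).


Multiply each channel by 0.75, round half up, clamp to [0, 255]
R: 93×0.75 = 69.75 → round → 70
G: 140×0.75 = 105
B: 70×0.75 = 52.5 → round → 53
= RGB(70, 105, 53)


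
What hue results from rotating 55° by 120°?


New hue = (H + rotation) mod 360
New hue = (55 + 120) mod 360
= 175 mod 360
= 175°


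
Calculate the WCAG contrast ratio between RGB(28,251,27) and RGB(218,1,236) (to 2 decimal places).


Linearize each sRGB channel c=v/255: c/12.92 if c ≤ 0.04045 else ((c+0.055)/1.055)^2.4
L = 0.2126×R_lin + 0.7152×G_lin + 0.0722×B_lin
Color 1 (28,251,27):
  R=28: 28/255≈0.1098 > 0.04045 → ((0.1098+0.055)/1.055)^2.4 ≈ 0.01161
  G=251: 251/255≈0.9843 > 0.04045 → ((0.9843+0.055)/1.055)^2.4 ≈ 0.96469
  B=27: 27/255≈0.1059 > 0.04045 → ((0.1059+0.055)/1.055)^2.4 ≈ 0.01096
  L1 = 0.2126×0.01161 + 0.7152×0.96469 + 0.0722×0.01096 ≈ 0.69320
Color 2 (218,1,236):
  R=218: 218/255≈0.8549 > 0.04045 → ((0.8549+0.055)/1.055)^2.4 ≈ 0.70110
  G=1: 1/255≈0.0039 ≤ 0.04045 → 0.0039/12.92 ≈ 0.00030
  B=236: 236/255≈0.9255 > 0.04045 → ((0.9255+0.055)/1.055)^2.4 ≈ 0.83880
  L2 = 0.2126×0.70110 + 0.7152×0.00030 + 0.0722×0.83880 ≈ 0.20983
Lighter = 0.69320, Darker = 0.20983
Ratio = (L_lighter + 0.05) / (L_darker + 0.05)
Ratio = (0.69320 + 0.05) / (0.20983 + 0.05) = 0.74320 / 0.25983 ≈ 2.8603
Ratio ≈ 2.86:1


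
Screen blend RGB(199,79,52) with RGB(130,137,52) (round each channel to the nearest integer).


Screen: C = 255 - (255-A)×(255-B)/255, rounded to nearest integer
R: 255 - (255-199)×(255-130)/255 = 255 - 7000/255 ≈ 255 - 27.451 = 227.549 → 228
G: 255 - (255-79)×(255-137)/255 = 255 - 20768/255 ≈ 255 - 81.443 = 173.557 → 174
B: 255 - (255-52)×(255-52)/255 = 255 - 41209/255 ≈ 255 - 161.604 = 93.396 → 93
= RGB(228, 174, 93)


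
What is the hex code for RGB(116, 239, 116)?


R = 116 → 74 (hex)
G = 239 → EF (hex)
B = 116 → 74 (hex)
Hex = #74EF74


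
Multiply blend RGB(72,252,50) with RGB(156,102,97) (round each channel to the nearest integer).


Multiply: C = A×B/255, rounded to nearest integer
R: 72×156/255 = 11232/255 ≈ 44.047 → 44
G: 252×102/255 = 25704/255 ≈ 100.800 → 101
B: 50×97/255 = 4850/255 ≈ 19.020 → 19
= RGB(44, 101, 19)


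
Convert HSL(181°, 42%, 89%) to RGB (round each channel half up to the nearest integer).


H=181°, S=0.42, L=0.89
C = (1-|2L-1|)×S = (1-|0.78|)×0.42 = 0.0924
H' = H/60 = 181/60 ≈ 3.0167; X = C×(1-|H' mod 2 - 1|) = 0.09086
m = L - C/2 = 0.89 - 0.0462 = 0.8438
Sector ⌊H'⌋ = 3 → (R',G',B') = (0.0, 0.09086, 0.0924)
RGB = ((R'+m)×255, (G'+m)×255, (B'+m)×255) = (215.169, 238.3383, 238.731)
Round half up → RGB(215, 238, 239)


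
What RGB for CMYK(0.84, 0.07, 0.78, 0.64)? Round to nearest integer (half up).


R = 255 × (1-C) × (1-K) = 255 × 0.16 × 0.36 = 14.688 → 15
G = 255 × (1-M) × (1-K) = 255 × 0.93 × 0.36 = 85.374 → 85
B = 255 × (1-Y) × (1-K) = 255 × 0.22 × 0.36 = 20.196 → 20
= RGB(15, 85, 20)


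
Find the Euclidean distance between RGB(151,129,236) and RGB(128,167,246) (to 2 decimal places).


d = √[(R₁-R₂)² + (G₁-G₂)² + (B₁-B₂)²]
d = √[(151-128)² + (129-167)² + (236-246)²]
d = √[529 + 1444 + 100]
d = √2073
d ≈ 45.53


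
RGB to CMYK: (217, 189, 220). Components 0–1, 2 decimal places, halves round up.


R'=217/255≈0.8510, G'=189/255≈0.7412, B'=220/255≈0.8627
K = 1 - max(R',G',B') = 1 - 220/255 = 35/255 = 0.13725… → 0.14
(1-R'-K)/(1-K) simplifies to (max-R)/max with max = 220:
C = (220-217)/220 = 3/220 = 0.01363… → 0.01
M = (220-189)/220 = 31/220 = 0.14090… → 0.14
Y = (220-220)/220 = 0/220 = 0 → 0.00
= CMYK(0.01, 0.14, 0.00, 0.14)


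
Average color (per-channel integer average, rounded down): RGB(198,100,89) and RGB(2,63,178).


Midpoint: each channel = ⌊(C₁+C₂)/2⌋
R: ⌊(198+2)/2⌋ = 100
G: ⌊(100+63)/2⌋ = 81
B: ⌊(89+178)/2⌋ = 133
= RGB(100, 81, 133)


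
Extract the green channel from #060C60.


Color: #060C60
R = 06 = 6
G = 0C = 12
B = 60 = 96
Green = 12


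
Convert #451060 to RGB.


45 → 69 (R)
10 → 16 (G)
60 → 96 (B)
= RGB(69, 16, 96)


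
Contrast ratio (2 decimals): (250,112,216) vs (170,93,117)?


Linearize each sRGB channel c=v/255: c/12.92 if c ≤ 0.04045 else ((c+0.055)/1.055)^2.4
L = 0.2126×R_lin + 0.7152×G_lin + 0.0722×B_lin
Color 1 (250,112,216):
  R=250: 250/255≈0.9804 > 0.04045 → ((0.9804+0.055)/1.055)^2.4 ≈ 0.95597
  G=112: 112/255≈0.4392 > 0.04045 → ((0.4392+0.055)/1.055)^2.4 ≈ 0.16203
  B=216: 216/255≈0.8471 > 0.04045 → ((0.8471+0.055)/1.055)^2.4 ≈ 0.68669
  L1 = 0.2126×0.95597 + 0.7152×0.16203 + 0.0722×0.68669 ≈ 0.36870
Color 2 (170,93,117):
  R=170: 170/255≈0.6667 > 0.04045 → ((0.6667+0.055)/1.055)^2.4 ≈ 0.40198
  G=93: 93/255≈0.3647 > 0.04045 → ((0.3647+0.055)/1.055)^2.4 ≈ 0.10946
  B=117: 117/255≈0.4588 > 0.04045 → ((0.4588+0.055)/1.055)^2.4 ≈ 0.17789
  L2 = 0.2126×0.40198 + 0.7152×0.10946 + 0.0722×0.17789 ≈ 0.17659
Lighter = 0.36870, Darker = 0.17659
Ratio = (L_lighter + 0.05) / (L_darker + 0.05)
Ratio = (0.36870 + 0.05) / (0.17659 + 0.05) = 0.41870 / 0.22659 ≈ 1.8478
Ratio ≈ 1.85:1


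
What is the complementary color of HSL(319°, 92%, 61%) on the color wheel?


Complement = opposite side of color wheel = hue + 180°
H' = (319 + 180) mod 360 = 139°
S and L unchanged.
= HSL(139°, 92%, 61%)


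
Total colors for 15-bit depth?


Colors = 2^bits = 2^15
= 32,768 colors


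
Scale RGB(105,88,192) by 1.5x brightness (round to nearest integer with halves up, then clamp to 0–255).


Multiply each channel by 1.5, round half up, clamp to [0, 255]
R: 105×1.5 = 157.5 → round → 158
G: 88×1.5 = 132
B: 192×1.5 = 288 → clamp → 255
= RGB(158, 132, 255)


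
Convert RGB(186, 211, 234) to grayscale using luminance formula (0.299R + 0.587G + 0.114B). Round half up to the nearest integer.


Gray = 0.299×R + 0.587×G + 0.114×B
Gray = 0.299×186 + 0.587×211 + 0.114×234
Gray = 55.614 + 123.857 + 26.676
Gray = 206.147 → round half up → 206
Gray = 206


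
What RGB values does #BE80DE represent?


BE → 190 (R)
80 → 128 (G)
DE → 222 (B)
= RGB(190, 128, 222)


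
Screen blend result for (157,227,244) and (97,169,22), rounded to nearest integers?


Screen: C = 255 - (255-A)×(255-B)/255, rounded to nearest integer
R: 255 - (255-157)×(255-97)/255 = 255 - 15484/255 ≈ 255 - 60.722 = 194.278 → 194
G: 255 - (255-227)×(255-169)/255 = 255 - 2408/255 ≈ 255 - 9.443 = 245.557 → 246
B: 255 - (255-244)×(255-22)/255 = 255 - 2563/255 ≈ 255 - 10.051 = 244.949 → 245
= RGB(194, 246, 245)


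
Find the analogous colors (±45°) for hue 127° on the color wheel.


Base hue: 127°
Left analog: (127 - 45) mod 360 = 82°
Right analog: (127 + 45) mod 360 = 172°
Analogous hues = 82° and 172°


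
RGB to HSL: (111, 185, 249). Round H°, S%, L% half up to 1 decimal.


Normalize: R'=111/255≈0.4353, G'=185/255≈0.7255, B'=249/255≈0.9765
Max=249/255, Min=111/255, Δ=Max-Min=138/255
L = (Max+Min)/2 = (249+111)/510 = 360/510 = 0.70588… → L = 70.6%
L > 0.5 → S = Δ/(2-Max-Min) = 138/(510-249-111) = 138/150 = 0.92 → S = 92.0%
(the 1/255 factors cancel in S and H, so raw channel differences can be used)
Max is B' → H = 60 × ((R-G)/Δ + 4) = 60 × ((111-185)/138 + 4)
  -74/138 + 4 = -0.5362… + 4 = 3.4637…
  H = 60 × 3.4637… = 207.826…° → H = 207.8°
= HSL(207.8°, 92.0%, 70.6%)


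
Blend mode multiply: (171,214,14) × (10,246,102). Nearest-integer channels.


Multiply: C = A×B/255, rounded to nearest integer
R: 171×10/255 = 1710/255 ≈ 6.706 → 7
G: 214×246/255 = 52644/255 ≈ 206.447 → 206
B: 14×102/255 = 1428/255 ≈ 5.600 → 6
= RGB(7, 206, 6)


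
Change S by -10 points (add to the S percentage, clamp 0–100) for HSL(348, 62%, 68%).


Original S = 62%
Adjustment = -10 percentage points
New S = 62 + (-10) = 52
Clamp to [0, 100] → 52
= HSL(348°, 52%, 68%)


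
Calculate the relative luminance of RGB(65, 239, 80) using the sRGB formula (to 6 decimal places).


Linearize each channel (sRGB transfer function): c = v/255; c_lin = c/12.92 if c ≤ 0.04045, else ((c+0.055)/1.055)^2.4
  R: 65/255 ≈ 0.254902 > 0.04045 → ((0.254902+0.055)/1.055)^2.4 ≈ 0.052861
  G: 239/255 ≈ 0.937255 > 0.04045 → ((0.937255+0.055)/1.055)^2.4 ≈ 0.863157
  B: 80/255 ≈ 0.313725 > 0.04045 → ((0.313725+0.055)/1.055)^2.4 ≈ 0.080220
R_lin = 0.052861, G_lin = 0.863157, B_lin = 0.080220
L = 0.2126×R + 0.7152×G + 0.0722×B
L = 0.2126×0.052861 + 0.7152×0.863157 + 0.0722×0.080220
L ≈ 0.634360


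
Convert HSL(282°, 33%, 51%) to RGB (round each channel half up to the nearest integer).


H=282°, S=0.33, L=0.51
C = (1-|2L-1|)×S = (1-|0.02|)×0.33 = 0.3234
H' = H/60 = 282/60 ≈ 4.7000; X = C×(1-|H' mod 2 - 1|) = 0.22638
m = L - C/2 = 0.51 - 0.1617 = 0.3483
Sector ⌊H'⌋ = 4 → (R',G',B') = (0.22638, 0.0, 0.3234)
RGB = ((R'+m)×255, (G'+m)×255, (B'+m)×255) = (146.5434, 88.8165, 171.2835)
Round half up → RGB(147, 89, 171)


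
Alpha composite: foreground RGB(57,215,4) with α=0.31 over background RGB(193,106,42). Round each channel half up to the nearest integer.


C = α×F + (1-α)×B, with 1-α = 0.69
R: 0.31×57 + 0.69×193 = 17.67 + 133.17 = 150.84 → 151
G: 0.31×215 + 0.69×106 = 66.65 + 73.14 = 139.79 → 140
B: 0.31×4 + 0.69×42 = 1.24 + 28.98 = 30.22 → 30
= RGB(151, 140, 30)


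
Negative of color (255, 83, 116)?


Invert: (255-R, 255-G, 255-B)
R: 255-255 = 0
G: 255-83 = 172
B: 255-116 = 139
= RGB(0, 172, 139)


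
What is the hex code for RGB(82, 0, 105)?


R = 82 → 52 (hex)
G = 0 → 00 (hex)
B = 105 → 69 (hex)
Hex = #520069


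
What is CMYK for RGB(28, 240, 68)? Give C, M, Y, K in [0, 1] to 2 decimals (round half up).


R'=28/255≈0.1098, G'=240/255≈0.9412, B'=68/255≈0.2667
K = 1 - max(R',G',B') = 1 - 240/255 = 15/255 = 0.05882… → 0.06
(1-R'-K)/(1-K) simplifies to (max-R)/max with max = 240:
C = (240-28)/240 = 212/240 = 0.88333… → 0.88
M = (240-240)/240 = 0/240 = 0 → 0.00
Y = (240-68)/240 = 172/240 = 0.71666… → 0.72
= CMYK(0.88, 0.00, 0.72, 0.06)


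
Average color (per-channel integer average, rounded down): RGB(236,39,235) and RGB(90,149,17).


Midpoint: each channel = ⌊(C₁+C₂)/2⌋
R: ⌊(236+90)/2⌋ = 163
G: ⌊(39+149)/2⌋ = 94
B: ⌊(235+17)/2⌋ = 126
= RGB(163, 94, 126)


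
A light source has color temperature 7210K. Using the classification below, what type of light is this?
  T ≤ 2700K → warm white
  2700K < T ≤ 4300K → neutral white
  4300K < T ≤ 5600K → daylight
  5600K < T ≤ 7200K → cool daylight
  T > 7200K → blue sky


Temperature: 7210K
7210K > 7200K → blue sky
Classification: blue sky


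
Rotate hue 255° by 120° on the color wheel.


New hue = (H + rotation) mod 360
New hue = (255 + 120) mod 360
= 375 mod 360
= 15°


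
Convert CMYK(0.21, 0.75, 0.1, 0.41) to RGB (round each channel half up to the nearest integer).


R = 255 × (1-C) × (1-K) = 255 × 0.79 × 0.59 = 118.8555 → 119
G = 255 × (1-M) × (1-K) = 255 × 0.25 × 0.59 = 37.6125 → 38
B = 255 × (1-Y) × (1-K) = 255 × 0.90 × 0.59 = 135.405 → 135
= RGB(119, 38, 135)


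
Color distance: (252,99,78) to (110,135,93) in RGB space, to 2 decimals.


d = √[(R₁-R₂)² + (G₁-G₂)² + (B₁-B₂)²]
d = √[(252-110)² + (99-135)² + (78-93)²]
d = √[20164 + 1296 + 225]
d = √21685
d ≈ 147.26


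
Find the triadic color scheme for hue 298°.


Triadic: equally spaced at 120° intervals
H1 = 298°
H2 = (298 + 120) mod 360 = 58°
H3 = (298 + 240) mod 360 = 178°
Triadic = 298°, 58°, 178°


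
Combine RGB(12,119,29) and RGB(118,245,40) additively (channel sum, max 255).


Additive: each channel = min(255, C₁+C₂)
R: 12+118 = 130 → 130
G: 119+245 = 364 → 255
B: 29+40 = 69 → 69
= RGB(130, 255, 69)


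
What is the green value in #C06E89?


Color: #C06E89
R = C0 = 192
G = 6E = 110
B = 89 = 137
Green = 110


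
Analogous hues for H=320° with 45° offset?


Base hue: 320°
Left analog: (320 - 45) mod 360 = 275°
Right analog: (320 + 45) mod 360 = 5°
Analogous hues = 275° and 5°


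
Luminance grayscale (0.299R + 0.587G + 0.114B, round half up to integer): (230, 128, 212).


Gray = 0.299×R + 0.587×G + 0.114×B
Gray = 0.299×230 + 0.587×128 + 0.114×212
Gray = 68.770 + 75.136 + 24.168
Gray = 168.074 → round half up → 168
Gray = 168


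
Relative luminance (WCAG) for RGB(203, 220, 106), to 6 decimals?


Linearize each channel (sRGB transfer function): c = v/255; c_lin = c/12.92 if c ≤ 0.04045, else ((c+0.055)/1.055)^2.4
  R: 203/255 ≈ 0.796078 > 0.04045 → ((0.796078+0.055)/1.055)^2.4 ≈ 0.597202
  G: 220/255 ≈ 0.862745 > 0.04045 → ((0.862745+0.055)/1.055)^2.4 ≈ 0.715694
  B: 106/255 ≈ 0.415686 > 0.04045 → ((0.415686+0.055)/1.055)^2.4 ≈ 0.144128
R_lin = 0.597202, G_lin = 0.715694, B_lin = 0.144128
L = 0.2126×R + 0.7152×G + 0.0722×B
L = 0.2126×0.597202 + 0.7152×0.715694 + 0.0722×0.144128
L ≈ 0.649235


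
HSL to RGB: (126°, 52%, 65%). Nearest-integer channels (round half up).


H=126°, S=0.52, L=0.65
C = (1-|2L-1|)×S = (1-|0.30|)×0.52 = 0.364
H' = H/60 = 126/60 ≈ 2.1000; X = C×(1-|H' mod 2 - 1|) = 0.0364
m = L - C/2 = 0.65 - 0.182 = 0.468
Sector ⌊H'⌋ = 2 → (R',G',B') = (0.0, 0.364, 0.0364)
RGB = ((R'+m)×255, (G'+m)×255, (B'+m)×255) = (119.34, 212.16, 128.622)
Round half up → RGB(119, 212, 129)


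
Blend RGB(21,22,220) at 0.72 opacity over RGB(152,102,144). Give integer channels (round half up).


C = α×F + (1-α)×B, with 1-α = 0.28
R: 0.72×21 + 0.28×152 = 15.12 + 42.56 = 57.68 → 58
G: 0.72×22 + 0.28×102 = 15.84 + 28.56 = 44.40 → 44
B: 0.72×220 + 0.28×144 = 158.40 + 40.32 = 198.72 → 199
= RGB(58, 44, 199)


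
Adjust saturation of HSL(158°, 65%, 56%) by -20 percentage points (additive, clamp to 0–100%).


Original S = 65%
Adjustment = -20 percentage points
New S = 65 + (-20) = 45
Clamp to [0, 100] → 45
= HSL(158°, 45%, 56%)


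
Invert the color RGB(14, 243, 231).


Invert: (255-R, 255-G, 255-B)
R: 255-14 = 241
G: 255-243 = 12
B: 255-231 = 24
= RGB(241, 12, 24)
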